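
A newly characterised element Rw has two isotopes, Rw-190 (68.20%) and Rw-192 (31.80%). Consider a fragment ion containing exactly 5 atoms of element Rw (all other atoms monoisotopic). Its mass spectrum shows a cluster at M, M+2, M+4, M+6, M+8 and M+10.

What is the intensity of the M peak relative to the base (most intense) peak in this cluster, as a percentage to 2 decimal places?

(0.6820 + 0.3180)^5 gives M 0.1475, M+2 0.3440, M+4 0.3208, M+6 0.1496, M+8 0.0349, M+10 0.0033; the largest is M+2.
P(M+2) = C(5,1) × 0.6820^4 × 0.3180^1 = 5 × 0.21634034 × 0.3180 = 0.343981 (base)
P(M) = C(5,0) × 0.6820^5 × 0.3180^0 = 1 × 0.14754411 × 1.0000 = 0.147544
Relative intensity = 0.147544 / 0.343981 × 100 = 42.89

42.89%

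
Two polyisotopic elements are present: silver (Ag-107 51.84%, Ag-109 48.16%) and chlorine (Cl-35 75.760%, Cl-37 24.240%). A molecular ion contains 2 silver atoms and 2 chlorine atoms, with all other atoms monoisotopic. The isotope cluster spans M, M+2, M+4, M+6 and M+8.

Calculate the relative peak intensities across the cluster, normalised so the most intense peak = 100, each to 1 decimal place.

Silver pattern (n=2): 0.26873856 : 0.49932288 : 0.23193856
Chlorine pattern (n=2): 0.57395776 : 0.36728448 : 0.05875776
Convolve the two distributions (both contribute in 2-u steps):
  M: 0.26873856×0.57395776 = 0.154245
  M+2: 0.26873856×0.36728448 + 0.49932288×0.57395776 = 0.385294
  M+4: 0.26873856×0.05875776 + 0.49932288×0.36728448 + 0.23193856×0.57395776 = 0.332307
  M+6: 0.49932288×0.05875776 + 0.23193856×0.36728448 = 0.114527
  M+8: 0.23193856×0.05875776 = 0.013628
Scale to base peak (0.385294) = 100: 40.0 : 100.0 : 86.2 : 29.7 : 3.5

40.0 : 100.0 : 86.2 : 29.7 : 3.5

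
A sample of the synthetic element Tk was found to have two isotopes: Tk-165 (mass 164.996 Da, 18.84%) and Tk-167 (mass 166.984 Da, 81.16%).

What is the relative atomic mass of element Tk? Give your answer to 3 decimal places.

The abundance-weighted mean is 0.1884 × 164.996 + 0.8116 × 166.984
= 31.0852 + 135.5242 = 166.6094 Da

166.609 Da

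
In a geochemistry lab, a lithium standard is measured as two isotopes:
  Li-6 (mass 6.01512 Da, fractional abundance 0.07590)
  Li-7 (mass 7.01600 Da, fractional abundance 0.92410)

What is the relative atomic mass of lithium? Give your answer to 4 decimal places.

6.9400 Da

Weight each isotope mass by its fractional abundance: 0.07590 × 6.01512 + 0.92410 × 7.01600
= 0.456548 + 6.483486 = 6.940034 Da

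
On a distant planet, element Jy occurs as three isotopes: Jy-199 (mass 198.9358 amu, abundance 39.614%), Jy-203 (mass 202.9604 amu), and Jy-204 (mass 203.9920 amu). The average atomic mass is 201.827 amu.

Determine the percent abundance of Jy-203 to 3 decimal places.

15.707%

Let x and y be the fractions of Jy-203 and Jy-204. Then x + y = 1 − 0.39614 = 0.60386 and 202.9604x + 203.9920y = 201.827 − 0.39614×198.9358 = 123.020572188.
Substituting: 202.9604x + 203.9920(0.60386 − x) = 123.020572188
(202.9604 − 203.9920)x = -0.162036932  ⇒  x = 0.15707, y = 0.44679
Jy-203: 15.707%, Jy-204: 44.679%.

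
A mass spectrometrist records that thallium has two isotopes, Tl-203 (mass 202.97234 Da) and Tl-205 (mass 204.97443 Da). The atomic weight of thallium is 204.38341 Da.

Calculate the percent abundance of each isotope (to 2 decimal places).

Tl-203: 29.52%, Tl-205: 70.48%

With x = fraction of Tl-203 (so Tl-205 is 1 − x):
202.97234·x + 204.97443·(1 − x) = 204.38341
(202.97234 − 204.97443)·x = 204.38341 − 204.97443
x = -0.59102 / -2.00209 = 0.29520 → 29.52% Tl-203, 70.48% Tl-205.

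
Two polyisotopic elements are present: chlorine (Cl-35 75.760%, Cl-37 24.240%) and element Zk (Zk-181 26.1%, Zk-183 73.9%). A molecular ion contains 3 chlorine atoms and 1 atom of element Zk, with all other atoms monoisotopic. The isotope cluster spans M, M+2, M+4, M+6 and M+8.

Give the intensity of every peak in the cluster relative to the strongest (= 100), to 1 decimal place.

Chlorine pattern (n=3): 0.4348304 : 0.41738208 : 0.13354464 : 0.01424288
Element Zk pattern (n=1): 0.2610 : 0.7390
Convolve the two distributions (both contribute in 2-u steps):
  M: 0.4348304×0.2610 = 0.113491
  M+2: 0.4348304×0.7390 + 0.41738208×0.2610 = 0.430276
  M+4: 0.41738208×0.7390 + 0.13354464×0.2610 = 0.343301
  M+6: 0.13354464×0.7390 + 0.01424288×0.2610 = 0.102407
  M+8: 0.01424288×0.7390 = 0.010525
Scale to base peak (0.430276) = 100: 26.4 : 100.0 : 79.8 : 23.8 : 2.4

26.4 : 100.0 : 79.8 : 23.8 : 2.4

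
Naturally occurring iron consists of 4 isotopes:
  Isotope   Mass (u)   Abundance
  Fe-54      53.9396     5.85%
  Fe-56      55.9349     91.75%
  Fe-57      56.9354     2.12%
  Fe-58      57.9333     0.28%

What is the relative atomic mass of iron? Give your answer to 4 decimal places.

Ar = Σ fᵢ·mᵢ = 0.0585 × 53.9396 + 0.9175 × 55.9349 + 0.0212 × 56.9354 + 0.0028 × 57.9333
= 3.15547 + 51.32027 + 1.20703 + 0.16221 = 55.84498 u

55.8450 u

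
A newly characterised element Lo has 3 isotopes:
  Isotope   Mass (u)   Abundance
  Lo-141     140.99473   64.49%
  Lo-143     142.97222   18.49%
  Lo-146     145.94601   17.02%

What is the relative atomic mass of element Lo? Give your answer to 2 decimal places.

Ar = Σ fᵢ·mᵢ = 0.6449 × 140.99473 + 0.1849 × 142.97222 + 0.1702 × 145.94601
= 90.927501 + 26.435563 + 24.840011 = 142.203075 u

142.20 u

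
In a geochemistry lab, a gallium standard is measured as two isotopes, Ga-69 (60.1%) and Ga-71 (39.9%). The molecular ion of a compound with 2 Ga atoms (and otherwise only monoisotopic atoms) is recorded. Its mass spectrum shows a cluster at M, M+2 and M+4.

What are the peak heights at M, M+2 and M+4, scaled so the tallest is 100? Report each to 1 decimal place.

The 2 Ga atoms are independent, so intensities follow the terms of (0.601 + 0.399)^2.
P(M) = 0.601^2 = 0.361201
P(M+2) = 2 × 0.601^1 × 0.399^1 = 0.479598
P(M+4) = 0.399^2 = 0.159201
The M+2 peak is largest (0.479598); scaling to 100 gives 75.3 : 100.0 : 33.2.

75.3 : 100.0 : 33.2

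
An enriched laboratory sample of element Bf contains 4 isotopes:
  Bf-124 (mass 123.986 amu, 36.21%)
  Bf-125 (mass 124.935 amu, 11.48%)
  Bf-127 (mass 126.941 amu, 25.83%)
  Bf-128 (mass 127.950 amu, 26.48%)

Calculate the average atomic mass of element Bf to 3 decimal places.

125.908 amu

Average mass = Σ (abundance × isotope mass) = 0.3621 × 123.986 + 0.1148 × 124.935 + 0.2583 × 126.941 + 0.2648 × 127.950
= 44.8953 + 14.3425 + 32.7889 + 33.8812 = 125.9079 amu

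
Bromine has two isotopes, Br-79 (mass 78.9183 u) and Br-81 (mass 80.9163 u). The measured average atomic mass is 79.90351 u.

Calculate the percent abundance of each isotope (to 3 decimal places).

Br-79: 50.690%, Br-81: 49.310%

With x = fraction of Br-79 (so Br-81 is 1 − x):
78.9183·x + 80.9163·(1 − x) = 79.90351
(78.9183 − 80.9163)·x = 79.90351 − 80.9163
x = -1.01279 / -1.9980 = 0.50690 → 50.690% Br-79, 49.310% Br-81.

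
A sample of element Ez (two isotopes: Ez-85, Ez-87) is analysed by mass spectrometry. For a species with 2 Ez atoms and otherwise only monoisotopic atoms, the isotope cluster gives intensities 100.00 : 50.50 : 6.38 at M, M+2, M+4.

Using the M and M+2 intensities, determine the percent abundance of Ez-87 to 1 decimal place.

If p is the fraction of Ez that is Ez-85, then I(M+2)/I(M) = [C(2,1)·p^1·(1−p)] / p^2 = 2·(1−p)/p = 50.50/100.00 = 0.5050
(1−p)/p = 0.5050/2 = 0.2525  ⇒  p = 1/(1 + 0.2525) = 0.7984
Ez-85: 79.8%, Ez-87: 20.2%.

20.2%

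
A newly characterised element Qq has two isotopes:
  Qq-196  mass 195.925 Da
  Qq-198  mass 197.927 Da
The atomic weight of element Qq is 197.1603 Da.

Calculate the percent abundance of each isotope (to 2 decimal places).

Qq-196: 38.30%, Qq-198: 61.70%

Writing the weighted mean with unknown fraction x of Qq-196:
195.925·x + 197.927·(1 − x) = 197.1603
(195.925 − 197.927)·x = 197.1603 − 197.927
x = -0.7667 / -2.002 = 0.38297 → 38.30% Qq-196, 61.70% Qq-198.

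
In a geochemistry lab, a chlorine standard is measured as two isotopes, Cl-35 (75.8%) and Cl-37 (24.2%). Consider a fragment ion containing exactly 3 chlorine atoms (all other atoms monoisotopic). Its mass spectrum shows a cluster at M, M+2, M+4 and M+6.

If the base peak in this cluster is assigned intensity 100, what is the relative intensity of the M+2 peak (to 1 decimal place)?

95.8

(0.758 + 0.242)^3 gives M 0.4355, M+2 0.4171, M+4 0.1332, M+6 0.0142; the largest is M.
P(M) = C(3,0) × 0.758^3 × 0.242^0 = 1 × 0.43551951 × 1.0000 = 0.435520 (base)
P(M+2) = C(3,1) × 0.758^2 × 0.242^1 = 3 × 0.574564 × 0.2420 = 0.417133
Relative intensity = 0.417133 / 0.435520 × 100 = 95.8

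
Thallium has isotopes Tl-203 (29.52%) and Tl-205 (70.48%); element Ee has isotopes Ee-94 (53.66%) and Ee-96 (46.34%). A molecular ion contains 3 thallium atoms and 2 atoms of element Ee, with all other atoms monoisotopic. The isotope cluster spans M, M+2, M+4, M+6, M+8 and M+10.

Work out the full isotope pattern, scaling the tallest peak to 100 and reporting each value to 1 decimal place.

Thallium pattern (n=3): 0.02572463 : 0.18425524 : 0.43991564 : 0.35010449
Element Ee pattern (n=2): 0.28793956 : 0.49732088 : 0.21473956
Convolve the two distributions (both contribute in 2-u steps):
  M: 0.02572463×0.28793956 = 0.007407
  M+2: 0.02572463×0.49732088 + 0.18425524×0.28793956 = 0.065848
  M+4: 0.02572463×0.21473956 + 0.18425524×0.49732088 + 0.43991564×0.28793956 = 0.223827
  M+6: 0.18425524×0.21473956 + 0.43991564×0.49732088 + 0.35010449×0.28793956 = 0.359155
  M+8: 0.43991564×0.21473956 + 0.35010449×0.49732088 = 0.268582
  M+10: 0.35010449×0.21473956 = 0.075181
Scale to base peak (0.359155) = 100: 2.1 : 18.3 : 62.3 : 100.0 : 74.8 : 20.9

2.1 : 18.3 : 62.3 : 100.0 : 74.8 : 20.9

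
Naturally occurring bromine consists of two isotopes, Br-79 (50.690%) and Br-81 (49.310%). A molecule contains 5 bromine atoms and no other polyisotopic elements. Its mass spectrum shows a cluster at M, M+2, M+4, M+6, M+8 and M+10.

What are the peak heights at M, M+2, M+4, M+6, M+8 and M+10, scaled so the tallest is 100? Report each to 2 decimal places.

10.57 : 51.40 : 100.00 : 97.28 : 47.31 : 9.21

Expanding (0.50690 + 0.49310)^5:
P(M) = 0.50690^5 = 0.033467
P(M+2) = 5 × 0.50690^4 × 0.49310^1 = 0.162777
P(M+4) = 10 × 0.50690^3 × 0.49310^2 = 0.316692
P(M+6) = 10 × 0.50690^2 × 0.49310^3 = 0.308070
P(M+8) = 5 × 0.50690^1 × 0.49310^4 = 0.149842
P(M+10) = 0.49310^5 = 0.029152
The M+4 peak is largest (0.316692); scaling to 100 gives 10.57 : 51.40 : 100.00 : 97.28 : 47.31 : 9.21.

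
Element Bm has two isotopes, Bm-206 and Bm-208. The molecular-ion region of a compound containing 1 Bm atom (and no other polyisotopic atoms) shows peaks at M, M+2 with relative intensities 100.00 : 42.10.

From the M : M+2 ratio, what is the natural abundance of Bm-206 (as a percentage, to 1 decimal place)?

Write p for the Bm-206 fraction. I(M+2)/I(M) = [C(1,1)·p^0·(1−p)] / p^1 = 1·(1−p)/p = 42.10/100.00 = 0.4210
(1−p)/p = 0.4210/1 = 0.4210  ⇒  p = 1/(1 + 0.4210) = 0.7037
Bm-206: 70.4%, Bm-208: 29.6%.

70.4%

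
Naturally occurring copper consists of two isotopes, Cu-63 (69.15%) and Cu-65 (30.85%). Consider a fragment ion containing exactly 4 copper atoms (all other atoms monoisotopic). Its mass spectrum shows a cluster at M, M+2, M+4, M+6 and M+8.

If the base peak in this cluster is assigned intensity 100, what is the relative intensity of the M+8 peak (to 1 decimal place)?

Term probabilities: M 0.2286, M+2 0.4080, M+4 0.2731, M+6 0.0812, M+8 0.0091. Base peak = M+2.
P(M+2) = C(4,1) × 0.6915^3 × 0.3085^1 = 4 × 0.33065611 × 0.3085 = 0.408030 (base)
P(M+8) = C(4,4) × 0.6915^0 × 0.3085^4 = 1 × 1.0000 × 0.00905776 = 0.009058
Relative intensity = 0.009058 / 0.408030 × 100 = 2.2

2.2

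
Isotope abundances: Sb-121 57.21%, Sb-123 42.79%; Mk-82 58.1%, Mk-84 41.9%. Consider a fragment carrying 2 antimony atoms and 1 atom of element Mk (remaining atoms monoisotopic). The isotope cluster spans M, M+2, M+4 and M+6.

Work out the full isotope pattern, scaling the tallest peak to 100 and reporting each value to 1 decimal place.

45.1 : 100.0 : 73.9 : 18.2

Antimony pattern (n=2): 0.32729841 : 0.48960318 : 0.18309841
Element Mk pattern (n=1): 0.5810 : 0.4190
Convolve the two distributions (both contribute in 2-u steps):
  M: 0.32729841×0.5810 = 0.190160
  M+2: 0.32729841×0.4190 + 0.48960318×0.5810 = 0.421597
  M+4: 0.48960318×0.4190 + 0.18309841×0.5810 = 0.311524
  M+6: 0.18309841×0.4190 = 0.076718
Scale to base peak (0.421597) = 100: 45.1 : 100.0 : 73.9 : 18.2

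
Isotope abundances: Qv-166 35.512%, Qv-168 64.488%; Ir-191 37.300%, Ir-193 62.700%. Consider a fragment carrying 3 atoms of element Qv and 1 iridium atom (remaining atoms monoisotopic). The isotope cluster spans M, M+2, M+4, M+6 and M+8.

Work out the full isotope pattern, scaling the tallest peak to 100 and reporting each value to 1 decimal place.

4.4 : 31.5 : 84.2 : 100.0 : 44.5

Element Qv pattern (n=3): 0.04478426 : 0.24397787 : 0.44305149 : 0.26818638
Iridium pattern (n=1): 0.3730 : 0.6270
Convolve the two distributions (both contribute in 2-u steps):
  M: 0.04478426×0.3730 = 0.016705
  M+2: 0.04478426×0.6270 + 0.24397787×0.3730 = 0.119083
  M+4: 0.24397787×0.6270 + 0.44305149×0.3730 = 0.318232
  M+6: 0.44305149×0.6270 + 0.26818638×0.3730 = 0.377827
  M+8: 0.26818638×0.6270 = 0.168153
Scale to base peak (0.377827) = 100: 4.4 : 31.5 : 84.2 : 100.0 : 44.5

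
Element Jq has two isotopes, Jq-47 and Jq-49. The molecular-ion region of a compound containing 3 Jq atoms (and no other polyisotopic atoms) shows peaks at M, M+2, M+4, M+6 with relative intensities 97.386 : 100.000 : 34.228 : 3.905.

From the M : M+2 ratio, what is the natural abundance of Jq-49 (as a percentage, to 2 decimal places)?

Write p for the Jq-47 fraction. I(M+2)/I(M) = [C(3,1)·p^2·(1−p)] / p^3 = 3·(1−p)/p = 100.000/97.386 = 1.0268
(1−p)/p = 1.0268/3 = 0.3423  ⇒  p = 1/(1 + 0.3423) = 0.7450
Jq-47: 74.50%, Jq-49: 25.50%.

25.50%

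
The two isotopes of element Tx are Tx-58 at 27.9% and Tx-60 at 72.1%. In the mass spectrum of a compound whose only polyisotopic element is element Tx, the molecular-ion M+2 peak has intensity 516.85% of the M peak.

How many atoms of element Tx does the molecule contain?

The M+2/M ratio from n Tx atoms is n · q/p = n · 0.721/0.279.
n = 5.1685 × 0.279/0.721 = 2.00 ≈ 2

2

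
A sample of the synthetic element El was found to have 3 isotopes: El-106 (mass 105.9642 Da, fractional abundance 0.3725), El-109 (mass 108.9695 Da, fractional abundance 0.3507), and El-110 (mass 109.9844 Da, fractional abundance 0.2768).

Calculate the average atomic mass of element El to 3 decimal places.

Average mass = Σ (abundance × isotope mass) = 0.3725 × 105.9642 + 0.3507 × 108.9695 + 0.2768 × 109.9844
= 39.47166 + 38.21560 + 30.44368 = 108.13094 Da

108.131 Da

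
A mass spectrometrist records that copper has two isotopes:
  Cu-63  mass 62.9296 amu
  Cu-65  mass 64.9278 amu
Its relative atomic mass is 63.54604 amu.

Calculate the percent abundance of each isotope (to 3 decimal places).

With x = fraction of Cu-63 (so Cu-65 is 1 − x):
62.9296·x + 64.9278·(1 − x) = 63.54604
(62.9296 − 64.9278)·x = 63.54604 − 64.9278
x = -1.38176 / -1.9982 = 0.69150 → 69.150% Cu-63, 30.850% Cu-65.

Cu-63: 69.150%, Cu-65: 30.850%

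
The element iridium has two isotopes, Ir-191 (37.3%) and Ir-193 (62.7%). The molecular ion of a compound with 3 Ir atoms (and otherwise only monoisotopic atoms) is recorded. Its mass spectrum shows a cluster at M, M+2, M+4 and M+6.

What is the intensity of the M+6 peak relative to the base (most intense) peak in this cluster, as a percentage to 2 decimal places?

56.03%

Term probabilities: M 0.0519, M+2 0.2617, M+4 0.4399, M+6 0.2465. Base peak = M+4.
P(M+4) = C(3,2) × 0.373^1 × 0.627^2 = 3 × 0.3730 × 0.393129 = 0.439911 (base)
P(M+6) = C(3,3) × 0.373^0 × 0.627^3 = 1 × 1.0000 × 0.24649188 = 0.246492
Relative intensity = 0.246492 / 0.439911 × 100 = 56.03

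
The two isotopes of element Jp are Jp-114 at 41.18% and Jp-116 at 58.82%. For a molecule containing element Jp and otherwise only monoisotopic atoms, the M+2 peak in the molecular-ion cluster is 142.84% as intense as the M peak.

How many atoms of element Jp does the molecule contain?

With n Jp atoms, P(M+2)/P(M) = C(n,1)·p^(n−1)q / p^n = n·q/p = n · 0.5882/0.4118.
n = 1.4284 × 0.4118/0.5882 = 1.00 ≈ 1

1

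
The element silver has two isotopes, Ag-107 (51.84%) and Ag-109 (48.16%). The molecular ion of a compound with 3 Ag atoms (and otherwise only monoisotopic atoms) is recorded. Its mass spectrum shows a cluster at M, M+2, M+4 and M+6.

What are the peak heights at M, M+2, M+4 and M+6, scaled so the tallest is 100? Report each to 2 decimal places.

35.88 : 100.00 : 92.90 : 28.77

Expanding (0.5184 + 0.4816)^3:
P(M) = 0.5184^3 = 0.139314
P(M+2) = 3 × 0.5184^2 × 0.4816^1 = 0.388273
P(M+4) = 3 × 0.5184^1 × 0.4816^2 = 0.360711
P(M+6) = 0.4816^3 = 0.111702
The M+2 peak is largest (0.388273); scaling to 100 gives 35.88 : 100.00 : 92.90 : 28.77.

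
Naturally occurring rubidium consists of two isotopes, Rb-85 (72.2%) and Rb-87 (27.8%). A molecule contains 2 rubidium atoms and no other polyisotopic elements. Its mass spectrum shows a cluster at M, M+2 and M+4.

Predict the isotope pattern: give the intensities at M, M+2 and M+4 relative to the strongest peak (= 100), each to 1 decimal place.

100.0 : 77.0 : 14.8

The 2 Rb atoms are independent, so intensities follow the terms of (0.722 + 0.278)^2.
P(M) = 0.722^2 = 0.521284
P(M+2) = 2 × 0.722^1 × 0.278^1 = 0.401432
P(M+4) = 0.278^2 = 0.077284
The M peak is largest (0.521284); scaling to 100 gives 100.0 : 77.0 : 14.8.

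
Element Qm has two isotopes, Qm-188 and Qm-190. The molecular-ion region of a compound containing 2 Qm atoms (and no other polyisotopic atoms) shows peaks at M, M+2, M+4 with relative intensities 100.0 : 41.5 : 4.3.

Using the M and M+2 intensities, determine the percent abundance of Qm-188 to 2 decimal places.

If p is the fraction of Qm that is Qm-188, then I(M+2)/I(M) = [C(2,1)·p^1·(1−p)] / p^2 = 2·(1−p)/p = 41.5/100.0 = 0.4150
(1−p)/p = 0.4150/2 = 0.2075  ⇒  p = 1/(1 + 0.2075) = 0.8282
Qm-188: 82.82%, Qm-190: 17.18%.

82.82%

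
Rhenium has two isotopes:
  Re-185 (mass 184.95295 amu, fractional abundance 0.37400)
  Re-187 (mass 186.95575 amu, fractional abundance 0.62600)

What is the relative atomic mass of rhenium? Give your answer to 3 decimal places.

186.207 amu

The abundance-weighted mean is 0.37400 × 184.95295 + 0.62600 × 186.95575
= 69.172403 + 117.034300 = 186.206703 amu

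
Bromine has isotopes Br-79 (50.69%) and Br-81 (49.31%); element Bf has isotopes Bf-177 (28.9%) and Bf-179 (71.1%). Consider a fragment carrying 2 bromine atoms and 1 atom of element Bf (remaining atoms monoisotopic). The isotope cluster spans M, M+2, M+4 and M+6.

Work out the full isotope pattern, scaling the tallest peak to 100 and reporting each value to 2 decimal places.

17.44 : 76.85 : 100.00 : 40.61

Bromine pattern (n=2): 0.25694761 : 0.49990478 : 0.24314761
Element Bf pattern (n=1): 0.2890 : 0.7110
Convolve the two distributions (both contribute in 2-u steps):
  M: 0.25694761×0.2890 = 0.074258
  M+2: 0.25694761×0.7110 + 0.49990478×0.2890 = 0.327162
  M+4: 0.49990478×0.7110 + 0.24314761×0.2890 = 0.425702
  M+6: 0.24314761×0.7110 = 0.172878
Scale to base peak (0.425702) = 100: 17.44 : 76.85 : 100.00 : 40.61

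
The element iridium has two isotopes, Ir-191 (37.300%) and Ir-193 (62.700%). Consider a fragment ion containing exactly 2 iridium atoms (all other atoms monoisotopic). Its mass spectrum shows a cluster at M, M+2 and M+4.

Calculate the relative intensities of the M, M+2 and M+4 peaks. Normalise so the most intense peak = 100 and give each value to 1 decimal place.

Expanding (0.37300 + 0.62700)^2:
P(M) = 0.37300^2 = 0.139129
P(M+2) = 2 × 0.37300^1 × 0.62700^1 = 0.467742
P(M+4) = 0.62700^2 = 0.393129
The M+2 peak is largest (0.467742); scaling to 100 gives 29.7 : 100.0 : 84.0.

29.7 : 100.0 : 84.0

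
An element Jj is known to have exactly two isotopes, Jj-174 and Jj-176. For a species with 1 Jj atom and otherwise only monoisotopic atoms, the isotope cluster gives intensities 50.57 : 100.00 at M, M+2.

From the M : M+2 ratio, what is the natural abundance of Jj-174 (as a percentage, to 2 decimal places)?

33.59%

If p is the fraction of Jj that is Jj-174, then I(M+2)/I(M) = [C(1,1)·p^0·(1−p)] / p^1 = 1·(1−p)/p = 100.00/50.57 = 1.9775
(1−p)/p = 1.9775/1 = 1.9775  ⇒  p = 1/(1 + 1.9775) = 0.3359
Jj-174: 33.59%, Jj-176: 66.41%.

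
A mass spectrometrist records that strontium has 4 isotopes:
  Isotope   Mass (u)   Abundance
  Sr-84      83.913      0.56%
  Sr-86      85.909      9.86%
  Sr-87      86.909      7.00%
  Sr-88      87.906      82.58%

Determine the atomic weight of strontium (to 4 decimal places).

87.6169 u

Weight each isotope mass by its fractional abundance: 0.0056 × 83.913 + 0.0986 × 85.909 + 0.0700 × 86.909 + 0.8258 × 87.906
= 0.46991 + 8.47063 + 6.08363 + 72.59277 = 87.61694 u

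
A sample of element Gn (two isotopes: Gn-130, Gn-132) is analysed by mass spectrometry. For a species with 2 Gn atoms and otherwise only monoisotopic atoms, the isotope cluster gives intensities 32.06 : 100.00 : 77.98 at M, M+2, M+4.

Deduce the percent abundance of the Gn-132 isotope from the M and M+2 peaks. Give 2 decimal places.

If p is the fraction of Gn that is Gn-130, then I(M+2)/I(M) = [C(2,1)·p^1·(1−p)] / p^2 = 2·(1−p)/p = 100.00/32.06 = 3.1192
(1−p)/p = 3.1192/2 = 1.5596  ⇒  p = 1/(1 + 1.5596) = 0.3907
Gn-130: 39.07%, Gn-132: 60.93%.

60.93%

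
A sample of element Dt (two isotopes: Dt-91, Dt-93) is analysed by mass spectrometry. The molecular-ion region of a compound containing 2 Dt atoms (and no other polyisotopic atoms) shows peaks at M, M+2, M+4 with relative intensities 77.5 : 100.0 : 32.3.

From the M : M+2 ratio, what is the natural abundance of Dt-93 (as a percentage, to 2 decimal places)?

Let p = fractional abundance of Dt-91. I(M+2)/I(M) = [C(2,1)·p^1·(1−p)] / p^2 = 2·(1−p)/p = 100.0/77.5 = 1.2903
(1−p)/p = 1.2903/2 = 0.6452  ⇒  p = 1/(1 + 0.6452) = 0.6078
Dt-91: 60.78%, Dt-93: 39.22%.

39.22%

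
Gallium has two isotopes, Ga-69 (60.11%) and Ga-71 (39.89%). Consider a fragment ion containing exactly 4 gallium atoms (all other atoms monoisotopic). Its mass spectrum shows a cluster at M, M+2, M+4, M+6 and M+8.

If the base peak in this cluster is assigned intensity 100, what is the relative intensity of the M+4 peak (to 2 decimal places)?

Term probabilities: M 0.1306, M+2 0.3465, M+4 0.3450, M+6 0.1526, M+8 0.0253. Base peak = M+2.
P(M+2) = C(4,1) × 0.6011^3 × 0.3989^1 = 4 × 0.21719018 × 0.3989 = 0.346549 (base)
P(M+4) = C(4,2) × 0.6011^2 × 0.3989^2 = 6 × 0.36132121 × 0.15912121 = 0.344963
Relative intensity = 0.344963 / 0.346549 × 100 = 99.54

99.54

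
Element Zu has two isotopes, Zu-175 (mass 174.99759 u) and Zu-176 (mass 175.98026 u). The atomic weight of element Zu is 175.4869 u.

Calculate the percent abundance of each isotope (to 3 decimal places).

Zu-175: 50.206%, Zu-176: 49.794%

With x = fraction of Zu-175 (so Zu-176 is 1 − x):
174.99759·x + 175.98026·(1 − x) = 175.4869
(174.99759 − 175.98026)·x = 175.4869 − 175.98026
x = -0.49336 / -0.98267 = 0.50206 → 50.206% Zu-175, 49.794% Zu-176.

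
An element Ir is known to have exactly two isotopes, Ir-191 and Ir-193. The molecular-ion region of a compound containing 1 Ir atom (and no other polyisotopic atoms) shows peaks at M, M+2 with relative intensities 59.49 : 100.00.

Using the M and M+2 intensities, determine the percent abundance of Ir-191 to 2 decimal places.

Write p for the Ir-191 fraction. I(M+2)/I(M) = [C(1,1)·p^0·(1−p)] / p^1 = 1·(1−p)/p = 100.00/59.49 = 1.6810
(1−p)/p = 1.6810/1 = 1.6810  ⇒  p = 1/(1 + 1.6810) = 0.3730
Ir-191: 37.30%, Ir-193: 62.70%.

37.30%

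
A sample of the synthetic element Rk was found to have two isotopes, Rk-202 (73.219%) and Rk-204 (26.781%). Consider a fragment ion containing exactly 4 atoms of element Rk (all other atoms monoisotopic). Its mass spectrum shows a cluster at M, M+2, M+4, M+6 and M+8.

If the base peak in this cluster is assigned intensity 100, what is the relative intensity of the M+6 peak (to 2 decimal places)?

Term probabilities: M 0.2874, M+2 0.4205, M+4 0.2307, M+6 0.0563, M+8 0.0051. Base peak = M+2.
P(M+2) = C(4,1) × 0.73219^3 × 0.26781^1 = 4 × 0.39252867 × 0.26781 = 0.420492 (base)
P(M+6) = C(4,3) × 0.73219^1 × 0.26781^3 = 4 × 0.73219 × 0.01920792 = 0.056255
Relative intensity = 0.056255 / 0.420492 × 100 = 13.38

13.38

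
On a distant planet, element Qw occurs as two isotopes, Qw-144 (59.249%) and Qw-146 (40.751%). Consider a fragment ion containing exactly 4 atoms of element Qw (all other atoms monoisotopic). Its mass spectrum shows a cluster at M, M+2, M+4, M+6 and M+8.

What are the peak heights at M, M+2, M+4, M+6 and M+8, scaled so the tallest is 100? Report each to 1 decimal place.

Each Qw atom is independently Qw-144 (p = 0.59249) or Qw-146 (q = 0.40751); the cluster is the binomial expansion (p + q)^4.
P(M) = 0.59249^4 = 0.123232
P(M+2) = 4 × 0.59249^3 × 0.40751^1 = 0.339033
P(M+4) = 6 × 0.59249^2 × 0.40751^2 = 0.349776
P(M+6) = 4 × 0.59249^1 × 0.40751^3 = 0.160382
P(M+8) = 0.40751^4 = 0.027577
The M+4 peak is largest (0.349776); scaling to 100 gives 35.2 : 96.9 : 100.0 : 45.9 : 7.9.

35.2 : 96.9 : 100.0 : 45.9 : 7.9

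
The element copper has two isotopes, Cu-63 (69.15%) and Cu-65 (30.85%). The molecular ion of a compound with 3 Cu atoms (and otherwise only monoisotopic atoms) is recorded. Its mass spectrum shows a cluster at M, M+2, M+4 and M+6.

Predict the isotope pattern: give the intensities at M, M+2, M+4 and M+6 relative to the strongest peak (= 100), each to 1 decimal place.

Expanding (0.6915 + 0.3085)^3:
P(M) = 0.6915^3 = 0.330656
P(M+2) = 3 × 0.6915^2 × 0.3085^1 = 0.442548
P(M+4) = 3 × 0.6915^1 × 0.3085^2 = 0.197435
P(M+6) = 0.3085^3 = 0.029361
The M+2 peak is largest (0.442548); scaling to 100 gives 74.7 : 100.0 : 44.6 : 6.6.

74.7 : 100.0 : 44.6 : 6.6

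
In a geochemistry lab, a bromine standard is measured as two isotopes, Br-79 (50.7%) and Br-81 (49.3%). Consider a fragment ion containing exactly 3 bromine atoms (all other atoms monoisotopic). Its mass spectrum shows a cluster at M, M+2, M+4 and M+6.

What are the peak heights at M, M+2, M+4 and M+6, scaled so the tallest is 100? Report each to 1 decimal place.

Expanding (0.507 + 0.493)^3:
P(M) = 0.507^3 = 0.130324
P(M+2) = 3 × 0.507^2 × 0.493^1 = 0.380175
P(M+4) = 3 × 0.507^1 × 0.493^2 = 0.369678
P(M+6) = 0.493^3 = 0.119823
The M+2 peak is largest (0.380175); scaling to 100 gives 34.3 : 100.0 : 97.2 : 31.5.

34.3 : 100.0 : 97.2 : 31.5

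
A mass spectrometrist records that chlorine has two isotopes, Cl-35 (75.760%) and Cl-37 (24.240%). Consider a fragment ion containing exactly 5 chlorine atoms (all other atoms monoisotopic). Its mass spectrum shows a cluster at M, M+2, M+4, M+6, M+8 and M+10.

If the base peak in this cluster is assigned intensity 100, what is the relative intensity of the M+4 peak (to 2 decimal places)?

Term probabilities: M 0.2496, M+2 0.3993, M+4 0.2555, M+6 0.0817, M+8 0.0131, M+10 0.0008. Base peak = M+2.
P(M+2) = C(5,1) × 0.75760^4 × 0.24240^1 = 5 × 0.32942751 × 0.2424 = 0.399266 (base)
P(M+4) = C(5,2) × 0.75760^3 × 0.24240^2 = 10 × 0.4348304 × 0.05875776 = 0.255497
Relative intensity = 0.255497 / 0.399266 × 100 = 63.99

63.99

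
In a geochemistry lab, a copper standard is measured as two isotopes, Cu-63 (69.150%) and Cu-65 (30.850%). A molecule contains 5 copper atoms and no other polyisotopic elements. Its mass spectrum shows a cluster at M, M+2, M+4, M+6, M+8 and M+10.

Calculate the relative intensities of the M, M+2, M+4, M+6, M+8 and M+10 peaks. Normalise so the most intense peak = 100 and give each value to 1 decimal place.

44.8 : 100.0 : 89.2 : 39.8 : 8.9 : 0.8

Each Cu atom is independently Cu-63 (p = 0.69150) or Cu-65 (q = 0.30850); the cluster is the binomial expansion (p + q)^5.
P(M) = 0.69150^5 = 0.158111
P(M+2) = 5 × 0.69150^4 × 0.30850^1 = 0.352691
P(M+4) = 10 × 0.69150^3 × 0.30850^2 = 0.314693
P(M+6) = 10 × 0.69150^2 × 0.30850^3 = 0.140394
P(M+8) = 5 × 0.69150^1 × 0.30850^4 = 0.031317
P(M+10) = 0.30850^5 = 0.002794
The M+2 peak is largest (0.352691); scaling to 100 gives 44.8 : 100.0 : 89.2 : 39.8 : 8.9 : 0.8.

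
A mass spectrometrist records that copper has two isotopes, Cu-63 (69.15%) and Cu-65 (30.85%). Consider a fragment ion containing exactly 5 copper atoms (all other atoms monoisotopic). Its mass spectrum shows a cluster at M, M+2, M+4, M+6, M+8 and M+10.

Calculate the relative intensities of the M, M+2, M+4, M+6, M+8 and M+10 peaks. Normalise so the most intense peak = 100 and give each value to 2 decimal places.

Expanding (0.6915 + 0.3085)^5:
P(M) = 0.6915^5 = 0.158111
P(M+2) = 5 × 0.6915^4 × 0.3085^1 = 0.352691
P(M+4) = 10 × 0.6915^3 × 0.3085^2 = 0.314693
P(M+6) = 10 × 0.6915^2 × 0.3085^3 = 0.140394
P(M+8) = 5 × 0.6915^1 × 0.3085^4 = 0.031317
P(M+10) = 0.3085^5 = 0.002794
The M+2 peak is largest (0.352691); scaling to 100 gives 44.83 : 100.00 : 89.23 : 39.81 : 8.88 : 0.79.

44.83 : 100.00 : 89.23 : 39.81 : 8.88 : 0.79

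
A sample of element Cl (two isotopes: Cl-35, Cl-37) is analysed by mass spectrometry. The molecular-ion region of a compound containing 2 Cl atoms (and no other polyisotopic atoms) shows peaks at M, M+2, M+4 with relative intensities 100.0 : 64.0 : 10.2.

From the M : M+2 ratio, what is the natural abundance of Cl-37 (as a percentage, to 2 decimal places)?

Let p = fractional abundance of Cl-35. I(M+2)/I(M) = [C(2,1)·p^1·(1−p)] / p^2 = 2·(1−p)/p = 64.0/100.0 = 0.6400
(1−p)/p = 0.6400/2 = 0.3200  ⇒  p = 1/(1 + 0.3200) = 0.7576
Cl-35: 75.76%, Cl-37: 24.24%.

24.24%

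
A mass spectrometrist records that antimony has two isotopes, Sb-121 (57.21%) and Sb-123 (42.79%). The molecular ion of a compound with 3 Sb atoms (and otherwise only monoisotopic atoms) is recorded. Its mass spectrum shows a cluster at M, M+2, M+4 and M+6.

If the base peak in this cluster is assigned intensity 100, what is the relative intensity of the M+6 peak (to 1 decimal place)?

(0.5721 + 0.4279)^3 gives M 0.1872, M+2 0.4202, M+4 0.3143, M+6 0.0783; the largest is M+2.
P(M+2) = C(3,1) × 0.5721^2 × 0.4279^1 = 3 × 0.32729841 × 0.4279 = 0.420153 (base)
P(M+6) = C(3,3) × 0.5721^0 × 0.4279^3 = 1 × 1.0000 × 0.07834781 = 0.078348
Relative intensity = 0.078348 / 0.420153 × 100 = 18.6

18.6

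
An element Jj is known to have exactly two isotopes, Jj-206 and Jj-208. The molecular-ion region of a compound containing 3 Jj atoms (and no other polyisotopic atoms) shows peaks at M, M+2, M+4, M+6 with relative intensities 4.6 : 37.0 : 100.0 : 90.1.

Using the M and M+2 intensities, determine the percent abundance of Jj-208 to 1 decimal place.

72.8%

Let p = fractional abundance of Jj-206. I(M+2)/I(M) = [C(3,1)·p^2·(1−p)] / p^3 = 3·(1−p)/p = 37.0/4.6 = 8.0435
(1−p)/p = 8.0435/3 = 2.6812  ⇒  p = 1/(1 + 2.6812) = 0.2717
Jj-206: 27.2%, Jj-208: 72.8%.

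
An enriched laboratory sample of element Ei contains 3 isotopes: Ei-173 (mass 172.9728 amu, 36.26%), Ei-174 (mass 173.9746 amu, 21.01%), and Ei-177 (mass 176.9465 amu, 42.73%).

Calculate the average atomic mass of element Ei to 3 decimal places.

Weight each isotope mass by its fractional abundance: 0.3626 × 172.9728 + 0.2101 × 173.9746 + 0.4273 × 176.9465
= 62.71994 + 36.55206 + 75.60924 = 174.88124 amu

174.881 amu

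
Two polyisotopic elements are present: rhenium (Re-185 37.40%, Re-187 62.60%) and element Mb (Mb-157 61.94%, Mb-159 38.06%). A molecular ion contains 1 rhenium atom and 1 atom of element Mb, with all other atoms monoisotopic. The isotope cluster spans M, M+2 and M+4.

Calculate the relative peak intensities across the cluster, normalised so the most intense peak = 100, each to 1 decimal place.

43.7 : 100.0 : 44.9

Rhenium pattern (n=1): 0.3740 : 0.6260
Element Mb pattern (n=1): 0.6194 : 0.3806
Convolve the two distributions (both contribute in 2-u steps):
  M: 0.3740×0.6194 = 0.231656
  M+2: 0.3740×0.3806 + 0.6260×0.6194 = 0.530089
  M+4: 0.6260×0.3806 = 0.238256
Scale to base peak (0.530089) = 100: 43.7 : 100.0 : 44.9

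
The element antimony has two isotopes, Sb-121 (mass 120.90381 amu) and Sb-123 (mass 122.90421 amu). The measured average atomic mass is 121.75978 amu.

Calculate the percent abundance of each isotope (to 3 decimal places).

Sb-121: 57.210%, Sb-123: 42.790%

Let x be the fractional abundance of Sb-121; then Sb-123 has abundance 1 − x.
120.90381·x + 122.90421·(1 − x) = 121.75978
(120.90381 − 122.90421)·x = 121.75978 − 122.90421
x = -1.14443 / -2.00040 = 0.57210 → 57.210% Sb-121, 42.790% Sb-123.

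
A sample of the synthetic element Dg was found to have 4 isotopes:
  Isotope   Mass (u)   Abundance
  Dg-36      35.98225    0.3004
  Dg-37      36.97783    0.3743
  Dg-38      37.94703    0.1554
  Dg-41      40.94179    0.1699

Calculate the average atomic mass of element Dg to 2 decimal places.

Average mass = Σ (abundance × isotope mass) = 0.3004 × 35.98225 + 0.3743 × 36.97783 + 0.1554 × 37.94703 + 0.1699 × 40.94179
= 10.809068 + 13.840802 + 5.896968 + 6.956010 = 37.502848 u

37.50 u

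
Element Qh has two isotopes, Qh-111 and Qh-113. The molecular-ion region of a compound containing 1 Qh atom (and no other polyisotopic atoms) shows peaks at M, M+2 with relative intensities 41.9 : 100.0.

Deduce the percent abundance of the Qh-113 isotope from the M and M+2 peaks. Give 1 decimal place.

70.5%

If p is the fraction of Qh that is Qh-111, then I(M+2)/I(M) = [C(1,1)·p^0·(1−p)] / p^1 = 1·(1−p)/p = 100.0/41.9 = 2.3866
(1−p)/p = 2.3866/1 = 2.3866  ⇒  p = 1/(1 + 2.3866) = 0.2953
Qh-111: 29.5%, Qh-113: 70.5%.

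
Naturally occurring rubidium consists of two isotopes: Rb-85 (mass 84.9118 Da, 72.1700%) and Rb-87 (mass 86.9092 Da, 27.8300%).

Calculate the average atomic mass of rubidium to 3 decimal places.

85.468 Da

Ar = Σ fᵢ·mᵢ = 0.721700 × 84.9118 + 0.278300 × 86.9092
= 61.28085 + 24.18683 = 85.46768 Da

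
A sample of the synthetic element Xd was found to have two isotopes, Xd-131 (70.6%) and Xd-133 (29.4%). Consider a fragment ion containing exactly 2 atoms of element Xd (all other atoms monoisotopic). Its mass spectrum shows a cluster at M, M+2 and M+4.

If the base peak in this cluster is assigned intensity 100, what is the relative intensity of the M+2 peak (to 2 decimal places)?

Binomial terms of (0.706 + 0.294)^2: M 0.4984, M+2 0.4151, M+4 0.0864 → M is the base peak.
P(M) = C(2,0) × 0.706^2 × 0.294^0 = 1 × 0.498436 × 1.0000 = 0.498436 (base)
P(M+2) = C(2,1) × 0.706^1 × 0.294^1 = 2 × 0.7060 × 0.2940 = 0.415128
Relative intensity = 0.415128 / 0.498436 × 100 = 83.29

83.29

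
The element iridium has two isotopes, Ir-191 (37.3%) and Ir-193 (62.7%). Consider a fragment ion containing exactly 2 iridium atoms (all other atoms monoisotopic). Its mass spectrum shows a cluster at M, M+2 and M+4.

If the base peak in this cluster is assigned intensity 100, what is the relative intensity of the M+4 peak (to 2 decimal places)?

84.05

(0.373 + 0.627)^2 gives M 0.1391, M+2 0.4677, M+4 0.3931; the largest is M+2.
P(M+2) = C(2,1) × 0.373^1 × 0.627^1 = 2 × 0.3730 × 0.6270 = 0.467742 (base)
P(M+4) = C(2,2) × 0.373^0 × 0.627^2 = 1 × 1.0000 × 0.393129 = 0.393129
Relative intensity = 0.393129 / 0.467742 × 100 = 84.05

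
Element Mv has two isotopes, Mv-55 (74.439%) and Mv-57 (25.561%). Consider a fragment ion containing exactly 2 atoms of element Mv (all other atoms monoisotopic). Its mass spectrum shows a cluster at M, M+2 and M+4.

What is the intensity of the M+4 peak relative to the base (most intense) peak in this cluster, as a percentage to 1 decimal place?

Binomial terms of (0.74439 + 0.25561)^2: M 0.5541, M+2 0.3805, M+4 0.0653 → M is the base peak.
P(M) = C(2,0) × 0.74439^2 × 0.25561^0 = 1 × 0.55411647 × 1.0000 = 0.554116 (base)
P(M+4) = C(2,2) × 0.74439^0 × 0.25561^2 = 1 × 1.0000 × 0.06533647 = 0.065336
Relative intensity = 0.065336 / 0.554116 × 100 = 11.8

11.8%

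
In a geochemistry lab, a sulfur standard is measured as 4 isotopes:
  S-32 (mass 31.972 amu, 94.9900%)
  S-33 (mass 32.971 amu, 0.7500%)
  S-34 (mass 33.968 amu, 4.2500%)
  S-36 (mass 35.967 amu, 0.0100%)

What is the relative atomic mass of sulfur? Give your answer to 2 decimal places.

The abundance-weighted mean is 0.949900 × 31.972 + 0.007500 × 32.971 + 0.042500 × 33.968 + 0.000100 × 35.967
= 30.3702 + 0.2473 + 1.4436 + 0.0036 = 32.0647 amu

32.06 amu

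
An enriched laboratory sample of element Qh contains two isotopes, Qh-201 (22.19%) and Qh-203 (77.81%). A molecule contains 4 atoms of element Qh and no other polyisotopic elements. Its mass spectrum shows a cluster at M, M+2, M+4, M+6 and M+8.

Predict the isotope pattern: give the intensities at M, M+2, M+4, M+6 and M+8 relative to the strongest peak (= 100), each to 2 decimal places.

Each Qh atom is independently Qh-201 (p = 0.2219) or Qh-203 (q = 0.7781); the cluster is the binomial expansion (p + q)^4.
P(M) = 0.2219^4 = 0.002425
P(M+2) = 4 × 0.2219^3 × 0.7781^1 = 0.034007
P(M+4) = 6 × 0.2219^2 × 0.7781^2 = 0.178870
P(M+6) = 4 × 0.2219^1 × 0.7781^3 = 0.418142
P(M+8) = 0.7781^4 = 0.366557
The M+6 peak is largest (0.418142); scaling to 100 gives 0.58 : 8.13 : 42.78 : 100.00 : 87.66.

0.58 : 8.13 : 42.78 : 100.00 : 87.66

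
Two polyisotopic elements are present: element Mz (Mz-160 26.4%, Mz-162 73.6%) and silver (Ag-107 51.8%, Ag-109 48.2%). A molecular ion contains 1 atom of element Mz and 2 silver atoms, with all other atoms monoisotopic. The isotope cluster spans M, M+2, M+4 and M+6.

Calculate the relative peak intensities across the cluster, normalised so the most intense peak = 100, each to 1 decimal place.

16.5 : 76.8 : 100.0 : 39.9

Element Mz pattern (n=1): 0.2640 : 0.7360
Silver pattern (n=2): 0.268324 : 0.499352 : 0.232324
Convolve the two distributions (both contribute in 2-u steps):
  M: 0.2640×0.268324 = 0.070838
  M+2: 0.2640×0.499352 + 0.7360×0.268324 = 0.329315
  M+4: 0.2640×0.232324 + 0.7360×0.499352 = 0.428857
  M+6: 0.7360×0.232324 = 0.170990
Scale to base peak (0.428857) = 100: 16.5 : 76.8 : 100.0 : 39.9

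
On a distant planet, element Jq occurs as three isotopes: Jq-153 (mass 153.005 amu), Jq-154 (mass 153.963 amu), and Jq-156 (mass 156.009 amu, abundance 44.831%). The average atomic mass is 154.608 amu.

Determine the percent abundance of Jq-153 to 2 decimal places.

The remaining 55.169% is split between Jq-153 (fraction x) and Jq-154 (fraction 0.55169 − x).
Substituting: 153.005x + 153.963(0.55169 − x) = 84.66760521
(153.005 − 153.963)x = -0.27224226  ⇒  x = 0.28418, y = 0.26751
Jq-153: 28.42%, Jq-154: 26.75%.

28.42%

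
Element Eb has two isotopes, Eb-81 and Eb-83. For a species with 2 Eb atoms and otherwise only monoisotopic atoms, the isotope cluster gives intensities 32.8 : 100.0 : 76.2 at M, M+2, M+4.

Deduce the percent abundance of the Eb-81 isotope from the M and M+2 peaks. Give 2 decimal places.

39.61%

Write p for the Eb-81 fraction. I(M+2)/I(M) = [C(2,1)·p^1·(1−p)] / p^2 = 2·(1−p)/p = 100.0/32.8 = 3.0488
(1−p)/p = 3.0488/2 = 1.5244  ⇒  p = 1/(1 + 1.5244) = 0.3961
Eb-81: 39.61%, Eb-83: 60.39%.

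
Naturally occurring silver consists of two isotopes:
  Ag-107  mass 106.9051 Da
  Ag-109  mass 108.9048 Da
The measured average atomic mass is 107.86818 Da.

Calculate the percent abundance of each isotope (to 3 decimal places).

Ag-107: 51.839%, Ag-109: 48.161%

With x = fraction of Ag-107 (so Ag-109 is 1 − x):
106.9051·x + 108.9048·(1 − x) = 107.86818
(106.9051 − 108.9048)·x = 107.86818 − 108.9048
x = -1.03662 / -1.9997 = 0.51839 → 51.839% Ag-107, 48.161% Ag-109.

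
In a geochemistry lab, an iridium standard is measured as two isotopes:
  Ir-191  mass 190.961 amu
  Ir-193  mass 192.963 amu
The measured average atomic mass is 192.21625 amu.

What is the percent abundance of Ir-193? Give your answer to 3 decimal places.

62.700%

Let x be the fractional abundance of Ir-191; then Ir-193 has abundance 1 − x.
190.961·x + 192.963·(1 − x) = 192.21625
(190.961 − 192.963)·x = 192.21625 − 192.963
x = -0.74675 / -2.002 = 0.37300 → 37.300% Ir-191, 62.700% Ir-193.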